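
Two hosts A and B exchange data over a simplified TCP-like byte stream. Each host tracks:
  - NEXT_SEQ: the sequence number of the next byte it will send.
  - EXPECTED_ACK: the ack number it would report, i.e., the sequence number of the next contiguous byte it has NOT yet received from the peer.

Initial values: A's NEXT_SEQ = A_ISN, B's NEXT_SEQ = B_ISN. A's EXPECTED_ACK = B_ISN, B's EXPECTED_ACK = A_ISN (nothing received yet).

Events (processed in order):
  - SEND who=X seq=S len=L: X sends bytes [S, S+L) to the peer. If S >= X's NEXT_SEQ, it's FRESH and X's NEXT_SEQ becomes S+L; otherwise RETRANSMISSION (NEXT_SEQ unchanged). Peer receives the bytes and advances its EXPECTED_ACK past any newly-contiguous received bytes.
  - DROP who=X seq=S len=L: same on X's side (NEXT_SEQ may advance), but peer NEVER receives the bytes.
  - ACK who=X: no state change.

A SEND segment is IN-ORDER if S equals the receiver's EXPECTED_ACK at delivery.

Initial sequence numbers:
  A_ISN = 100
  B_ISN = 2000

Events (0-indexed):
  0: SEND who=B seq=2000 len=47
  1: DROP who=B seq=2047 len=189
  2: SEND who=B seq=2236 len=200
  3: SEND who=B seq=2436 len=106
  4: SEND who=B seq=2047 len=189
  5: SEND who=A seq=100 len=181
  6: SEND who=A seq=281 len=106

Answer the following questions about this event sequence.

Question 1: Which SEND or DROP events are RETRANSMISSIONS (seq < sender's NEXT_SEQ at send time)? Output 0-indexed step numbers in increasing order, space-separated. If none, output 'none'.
Answer: 4

Derivation:
Step 0: SEND seq=2000 -> fresh
Step 1: DROP seq=2047 -> fresh
Step 2: SEND seq=2236 -> fresh
Step 3: SEND seq=2436 -> fresh
Step 4: SEND seq=2047 -> retransmit
Step 5: SEND seq=100 -> fresh
Step 6: SEND seq=281 -> fresh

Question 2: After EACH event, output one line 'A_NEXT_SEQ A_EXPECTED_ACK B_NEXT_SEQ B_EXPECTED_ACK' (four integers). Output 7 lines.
100 2047 2047 100
100 2047 2236 100
100 2047 2436 100
100 2047 2542 100
100 2542 2542 100
281 2542 2542 281
387 2542 2542 387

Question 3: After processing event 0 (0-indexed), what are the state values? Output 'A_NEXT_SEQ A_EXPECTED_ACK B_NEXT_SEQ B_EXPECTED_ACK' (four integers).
After event 0: A_seq=100 A_ack=2047 B_seq=2047 B_ack=100

100 2047 2047 100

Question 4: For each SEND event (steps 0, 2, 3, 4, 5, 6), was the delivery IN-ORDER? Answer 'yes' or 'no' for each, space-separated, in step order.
Answer: yes no no yes yes yes

Derivation:
Step 0: SEND seq=2000 -> in-order
Step 2: SEND seq=2236 -> out-of-order
Step 3: SEND seq=2436 -> out-of-order
Step 4: SEND seq=2047 -> in-order
Step 5: SEND seq=100 -> in-order
Step 6: SEND seq=281 -> in-order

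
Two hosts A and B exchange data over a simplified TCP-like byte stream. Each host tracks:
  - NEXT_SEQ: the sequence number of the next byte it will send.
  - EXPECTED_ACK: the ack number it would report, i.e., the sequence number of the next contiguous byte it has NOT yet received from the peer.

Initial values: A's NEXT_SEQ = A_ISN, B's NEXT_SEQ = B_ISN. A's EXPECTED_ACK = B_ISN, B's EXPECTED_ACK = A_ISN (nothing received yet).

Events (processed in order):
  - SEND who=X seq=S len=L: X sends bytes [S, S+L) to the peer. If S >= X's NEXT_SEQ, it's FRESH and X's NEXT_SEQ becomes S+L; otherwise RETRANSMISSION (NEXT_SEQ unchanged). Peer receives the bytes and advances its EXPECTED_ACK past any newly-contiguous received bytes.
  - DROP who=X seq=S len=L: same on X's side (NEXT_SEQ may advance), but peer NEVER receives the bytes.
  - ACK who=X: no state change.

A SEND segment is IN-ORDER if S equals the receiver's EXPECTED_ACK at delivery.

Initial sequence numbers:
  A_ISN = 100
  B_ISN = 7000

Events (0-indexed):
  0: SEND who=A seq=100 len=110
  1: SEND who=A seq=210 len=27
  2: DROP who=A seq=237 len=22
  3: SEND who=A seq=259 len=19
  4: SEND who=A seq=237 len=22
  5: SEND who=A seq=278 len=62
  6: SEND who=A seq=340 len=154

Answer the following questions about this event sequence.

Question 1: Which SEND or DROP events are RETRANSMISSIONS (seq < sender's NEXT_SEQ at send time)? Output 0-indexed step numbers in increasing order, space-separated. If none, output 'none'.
Step 0: SEND seq=100 -> fresh
Step 1: SEND seq=210 -> fresh
Step 2: DROP seq=237 -> fresh
Step 3: SEND seq=259 -> fresh
Step 4: SEND seq=237 -> retransmit
Step 5: SEND seq=278 -> fresh
Step 6: SEND seq=340 -> fresh

Answer: 4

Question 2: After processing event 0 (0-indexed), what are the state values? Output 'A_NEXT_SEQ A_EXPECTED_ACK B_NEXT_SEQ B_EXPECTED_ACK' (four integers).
After event 0: A_seq=210 A_ack=7000 B_seq=7000 B_ack=210

210 7000 7000 210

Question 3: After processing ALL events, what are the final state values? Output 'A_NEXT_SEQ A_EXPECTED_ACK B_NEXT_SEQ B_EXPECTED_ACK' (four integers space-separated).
After event 0: A_seq=210 A_ack=7000 B_seq=7000 B_ack=210
After event 1: A_seq=237 A_ack=7000 B_seq=7000 B_ack=237
After event 2: A_seq=259 A_ack=7000 B_seq=7000 B_ack=237
After event 3: A_seq=278 A_ack=7000 B_seq=7000 B_ack=237
After event 4: A_seq=278 A_ack=7000 B_seq=7000 B_ack=278
After event 5: A_seq=340 A_ack=7000 B_seq=7000 B_ack=340
After event 6: A_seq=494 A_ack=7000 B_seq=7000 B_ack=494

Answer: 494 7000 7000 494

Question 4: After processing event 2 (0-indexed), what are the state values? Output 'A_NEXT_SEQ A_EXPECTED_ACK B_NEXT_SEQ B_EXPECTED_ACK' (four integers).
After event 0: A_seq=210 A_ack=7000 B_seq=7000 B_ack=210
After event 1: A_seq=237 A_ack=7000 B_seq=7000 B_ack=237
After event 2: A_seq=259 A_ack=7000 B_seq=7000 B_ack=237

259 7000 7000 237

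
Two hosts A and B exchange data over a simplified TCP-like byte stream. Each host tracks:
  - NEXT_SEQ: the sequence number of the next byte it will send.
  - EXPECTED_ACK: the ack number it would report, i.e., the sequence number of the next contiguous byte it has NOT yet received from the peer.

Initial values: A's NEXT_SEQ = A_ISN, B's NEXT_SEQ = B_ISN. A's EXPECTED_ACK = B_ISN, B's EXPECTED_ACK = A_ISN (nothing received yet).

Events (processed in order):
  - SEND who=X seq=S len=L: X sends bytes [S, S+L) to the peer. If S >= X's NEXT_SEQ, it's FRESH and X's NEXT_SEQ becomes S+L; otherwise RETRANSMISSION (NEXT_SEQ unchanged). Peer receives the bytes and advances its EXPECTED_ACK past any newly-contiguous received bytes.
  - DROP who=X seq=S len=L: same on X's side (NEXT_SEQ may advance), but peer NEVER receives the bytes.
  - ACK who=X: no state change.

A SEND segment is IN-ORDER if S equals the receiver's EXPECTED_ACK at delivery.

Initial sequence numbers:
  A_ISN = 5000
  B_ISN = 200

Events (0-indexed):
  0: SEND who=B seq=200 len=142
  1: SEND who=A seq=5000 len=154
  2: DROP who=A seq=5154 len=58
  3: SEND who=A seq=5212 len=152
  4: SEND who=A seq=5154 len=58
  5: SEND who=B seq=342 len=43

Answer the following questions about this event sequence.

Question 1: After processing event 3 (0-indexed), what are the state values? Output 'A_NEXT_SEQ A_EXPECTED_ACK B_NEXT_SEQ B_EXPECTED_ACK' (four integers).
After event 0: A_seq=5000 A_ack=342 B_seq=342 B_ack=5000
After event 1: A_seq=5154 A_ack=342 B_seq=342 B_ack=5154
After event 2: A_seq=5212 A_ack=342 B_seq=342 B_ack=5154
After event 3: A_seq=5364 A_ack=342 B_seq=342 B_ack=5154

5364 342 342 5154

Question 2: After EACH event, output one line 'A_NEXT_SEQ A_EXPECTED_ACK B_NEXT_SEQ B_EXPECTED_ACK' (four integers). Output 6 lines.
5000 342 342 5000
5154 342 342 5154
5212 342 342 5154
5364 342 342 5154
5364 342 342 5364
5364 385 385 5364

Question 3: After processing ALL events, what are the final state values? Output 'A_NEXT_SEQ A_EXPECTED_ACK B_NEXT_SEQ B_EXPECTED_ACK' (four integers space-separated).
After event 0: A_seq=5000 A_ack=342 B_seq=342 B_ack=5000
After event 1: A_seq=5154 A_ack=342 B_seq=342 B_ack=5154
After event 2: A_seq=5212 A_ack=342 B_seq=342 B_ack=5154
After event 3: A_seq=5364 A_ack=342 B_seq=342 B_ack=5154
After event 4: A_seq=5364 A_ack=342 B_seq=342 B_ack=5364
After event 5: A_seq=5364 A_ack=385 B_seq=385 B_ack=5364

Answer: 5364 385 385 5364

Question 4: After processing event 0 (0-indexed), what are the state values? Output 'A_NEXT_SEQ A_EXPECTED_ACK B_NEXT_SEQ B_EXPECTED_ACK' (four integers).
After event 0: A_seq=5000 A_ack=342 B_seq=342 B_ack=5000

5000 342 342 5000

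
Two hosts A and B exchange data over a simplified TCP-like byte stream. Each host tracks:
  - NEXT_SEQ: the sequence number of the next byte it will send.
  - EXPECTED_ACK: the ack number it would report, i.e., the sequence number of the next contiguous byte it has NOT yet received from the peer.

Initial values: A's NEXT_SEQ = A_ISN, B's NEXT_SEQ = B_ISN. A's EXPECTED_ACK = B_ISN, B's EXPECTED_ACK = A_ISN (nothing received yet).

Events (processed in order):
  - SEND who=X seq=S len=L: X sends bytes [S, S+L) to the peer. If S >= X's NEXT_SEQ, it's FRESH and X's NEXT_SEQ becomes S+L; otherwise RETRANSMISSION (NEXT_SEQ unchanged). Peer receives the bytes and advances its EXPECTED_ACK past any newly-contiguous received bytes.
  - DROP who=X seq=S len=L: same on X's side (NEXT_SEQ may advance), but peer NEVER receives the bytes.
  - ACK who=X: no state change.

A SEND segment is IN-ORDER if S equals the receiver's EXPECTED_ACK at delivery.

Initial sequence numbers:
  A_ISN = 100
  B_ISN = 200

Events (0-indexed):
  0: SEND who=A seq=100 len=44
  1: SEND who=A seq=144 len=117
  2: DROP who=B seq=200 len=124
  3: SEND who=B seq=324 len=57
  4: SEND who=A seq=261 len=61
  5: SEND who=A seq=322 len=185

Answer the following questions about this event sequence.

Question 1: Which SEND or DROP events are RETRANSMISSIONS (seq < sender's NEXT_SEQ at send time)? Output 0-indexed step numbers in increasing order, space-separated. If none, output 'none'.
Answer: none

Derivation:
Step 0: SEND seq=100 -> fresh
Step 1: SEND seq=144 -> fresh
Step 2: DROP seq=200 -> fresh
Step 3: SEND seq=324 -> fresh
Step 4: SEND seq=261 -> fresh
Step 5: SEND seq=322 -> fresh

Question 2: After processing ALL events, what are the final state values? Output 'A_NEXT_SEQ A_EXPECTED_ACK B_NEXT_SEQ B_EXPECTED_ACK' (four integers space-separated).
After event 0: A_seq=144 A_ack=200 B_seq=200 B_ack=144
After event 1: A_seq=261 A_ack=200 B_seq=200 B_ack=261
After event 2: A_seq=261 A_ack=200 B_seq=324 B_ack=261
After event 3: A_seq=261 A_ack=200 B_seq=381 B_ack=261
After event 4: A_seq=322 A_ack=200 B_seq=381 B_ack=322
After event 5: A_seq=507 A_ack=200 B_seq=381 B_ack=507

Answer: 507 200 381 507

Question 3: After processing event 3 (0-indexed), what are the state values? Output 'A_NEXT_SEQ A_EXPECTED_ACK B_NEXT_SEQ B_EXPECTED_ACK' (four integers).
After event 0: A_seq=144 A_ack=200 B_seq=200 B_ack=144
After event 1: A_seq=261 A_ack=200 B_seq=200 B_ack=261
After event 2: A_seq=261 A_ack=200 B_seq=324 B_ack=261
After event 3: A_seq=261 A_ack=200 B_seq=381 B_ack=261

261 200 381 261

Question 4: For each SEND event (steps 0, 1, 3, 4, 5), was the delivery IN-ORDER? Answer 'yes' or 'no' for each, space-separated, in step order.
Step 0: SEND seq=100 -> in-order
Step 1: SEND seq=144 -> in-order
Step 3: SEND seq=324 -> out-of-order
Step 4: SEND seq=261 -> in-order
Step 5: SEND seq=322 -> in-order

Answer: yes yes no yes yes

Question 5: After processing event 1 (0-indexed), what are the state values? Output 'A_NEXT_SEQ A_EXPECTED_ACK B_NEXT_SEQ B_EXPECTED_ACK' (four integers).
After event 0: A_seq=144 A_ack=200 B_seq=200 B_ack=144
After event 1: A_seq=261 A_ack=200 B_seq=200 B_ack=261

261 200 200 261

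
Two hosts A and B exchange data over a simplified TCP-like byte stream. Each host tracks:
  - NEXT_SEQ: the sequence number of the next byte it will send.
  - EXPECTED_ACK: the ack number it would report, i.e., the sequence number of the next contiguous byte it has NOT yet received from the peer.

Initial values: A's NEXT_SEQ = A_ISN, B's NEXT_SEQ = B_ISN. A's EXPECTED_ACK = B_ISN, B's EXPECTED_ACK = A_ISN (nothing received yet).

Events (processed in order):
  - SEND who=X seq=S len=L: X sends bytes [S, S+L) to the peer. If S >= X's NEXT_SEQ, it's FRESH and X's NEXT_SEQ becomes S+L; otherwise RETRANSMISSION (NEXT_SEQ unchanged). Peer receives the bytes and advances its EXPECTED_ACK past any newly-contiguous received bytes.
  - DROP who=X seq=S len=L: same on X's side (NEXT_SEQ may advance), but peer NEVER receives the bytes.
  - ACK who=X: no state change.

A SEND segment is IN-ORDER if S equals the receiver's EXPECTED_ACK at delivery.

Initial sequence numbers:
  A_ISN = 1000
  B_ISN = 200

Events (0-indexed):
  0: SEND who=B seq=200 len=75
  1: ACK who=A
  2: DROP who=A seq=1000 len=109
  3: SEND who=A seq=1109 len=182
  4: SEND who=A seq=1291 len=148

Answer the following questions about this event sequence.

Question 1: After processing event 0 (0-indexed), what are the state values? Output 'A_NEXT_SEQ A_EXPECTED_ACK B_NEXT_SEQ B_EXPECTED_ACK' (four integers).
After event 0: A_seq=1000 A_ack=275 B_seq=275 B_ack=1000

1000 275 275 1000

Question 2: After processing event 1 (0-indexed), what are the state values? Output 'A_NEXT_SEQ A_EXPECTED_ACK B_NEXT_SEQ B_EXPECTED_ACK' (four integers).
After event 0: A_seq=1000 A_ack=275 B_seq=275 B_ack=1000
After event 1: A_seq=1000 A_ack=275 B_seq=275 B_ack=1000

1000 275 275 1000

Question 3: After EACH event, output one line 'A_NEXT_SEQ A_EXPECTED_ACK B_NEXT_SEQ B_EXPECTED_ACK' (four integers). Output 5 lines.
1000 275 275 1000
1000 275 275 1000
1109 275 275 1000
1291 275 275 1000
1439 275 275 1000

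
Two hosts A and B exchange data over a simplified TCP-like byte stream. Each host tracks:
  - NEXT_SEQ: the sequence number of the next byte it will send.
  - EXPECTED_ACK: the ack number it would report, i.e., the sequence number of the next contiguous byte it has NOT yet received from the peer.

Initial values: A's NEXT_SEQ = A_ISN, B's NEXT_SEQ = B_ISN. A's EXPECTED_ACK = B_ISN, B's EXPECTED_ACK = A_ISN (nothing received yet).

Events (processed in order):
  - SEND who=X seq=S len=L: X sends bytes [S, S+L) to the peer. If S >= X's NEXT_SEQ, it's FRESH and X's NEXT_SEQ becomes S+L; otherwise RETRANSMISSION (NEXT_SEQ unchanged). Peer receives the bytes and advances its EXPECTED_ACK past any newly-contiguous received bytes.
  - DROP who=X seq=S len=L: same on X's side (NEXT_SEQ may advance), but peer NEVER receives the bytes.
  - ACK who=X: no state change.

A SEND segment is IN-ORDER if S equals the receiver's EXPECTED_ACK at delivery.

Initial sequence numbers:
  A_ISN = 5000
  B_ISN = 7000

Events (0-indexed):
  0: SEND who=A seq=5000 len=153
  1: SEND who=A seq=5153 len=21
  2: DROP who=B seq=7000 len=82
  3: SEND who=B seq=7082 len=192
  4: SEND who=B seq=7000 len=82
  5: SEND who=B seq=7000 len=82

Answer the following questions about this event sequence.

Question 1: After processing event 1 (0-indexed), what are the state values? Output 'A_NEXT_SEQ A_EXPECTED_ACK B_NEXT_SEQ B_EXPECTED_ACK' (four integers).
After event 0: A_seq=5153 A_ack=7000 B_seq=7000 B_ack=5153
After event 1: A_seq=5174 A_ack=7000 B_seq=7000 B_ack=5174

5174 7000 7000 5174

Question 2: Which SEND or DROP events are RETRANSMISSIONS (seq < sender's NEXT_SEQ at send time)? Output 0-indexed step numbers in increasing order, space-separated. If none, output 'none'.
Step 0: SEND seq=5000 -> fresh
Step 1: SEND seq=5153 -> fresh
Step 2: DROP seq=7000 -> fresh
Step 3: SEND seq=7082 -> fresh
Step 4: SEND seq=7000 -> retransmit
Step 5: SEND seq=7000 -> retransmit

Answer: 4 5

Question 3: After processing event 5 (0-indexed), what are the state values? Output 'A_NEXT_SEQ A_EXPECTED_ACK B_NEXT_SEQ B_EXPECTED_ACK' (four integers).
After event 0: A_seq=5153 A_ack=7000 B_seq=7000 B_ack=5153
After event 1: A_seq=5174 A_ack=7000 B_seq=7000 B_ack=5174
After event 2: A_seq=5174 A_ack=7000 B_seq=7082 B_ack=5174
After event 3: A_seq=5174 A_ack=7000 B_seq=7274 B_ack=5174
After event 4: A_seq=5174 A_ack=7274 B_seq=7274 B_ack=5174
After event 5: A_seq=5174 A_ack=7274 B_seq=7274 B_ack=5174

5174 7274 7274 5174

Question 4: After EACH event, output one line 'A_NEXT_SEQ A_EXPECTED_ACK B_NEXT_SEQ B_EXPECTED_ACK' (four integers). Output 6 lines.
5153 7000 7000 5153
5174 7000 7000 5174
5174 7000 7082 5174
5174 7000 7274 5174
5174 7274 7274 5174
5174 7274 7274 5174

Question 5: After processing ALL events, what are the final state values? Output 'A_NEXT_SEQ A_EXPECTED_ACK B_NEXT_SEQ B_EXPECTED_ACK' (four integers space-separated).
Answer: 5174 7274 7274 5174

Derivation:
After event 0: A_seq=5153 A_ack=7000 B_seq=7000 B_ack=5153
After event 1: A_seq=5174 A_ack=7000 B_seq=7000 B_ack=5174
After event 2: A_seq=5174 A_ack=7000 B_seq=7082 B_ack=5174
After event 3: A_seq=5174 A_ack=7000 B_seq=7274 B_ack=5174
After event 4: A_seq=5174 A_ack=7274 B_seq=7274 B_ack=5174
After event 5: A_seq=5174 A_ack=7274 B_seq=7274 B_ack=5174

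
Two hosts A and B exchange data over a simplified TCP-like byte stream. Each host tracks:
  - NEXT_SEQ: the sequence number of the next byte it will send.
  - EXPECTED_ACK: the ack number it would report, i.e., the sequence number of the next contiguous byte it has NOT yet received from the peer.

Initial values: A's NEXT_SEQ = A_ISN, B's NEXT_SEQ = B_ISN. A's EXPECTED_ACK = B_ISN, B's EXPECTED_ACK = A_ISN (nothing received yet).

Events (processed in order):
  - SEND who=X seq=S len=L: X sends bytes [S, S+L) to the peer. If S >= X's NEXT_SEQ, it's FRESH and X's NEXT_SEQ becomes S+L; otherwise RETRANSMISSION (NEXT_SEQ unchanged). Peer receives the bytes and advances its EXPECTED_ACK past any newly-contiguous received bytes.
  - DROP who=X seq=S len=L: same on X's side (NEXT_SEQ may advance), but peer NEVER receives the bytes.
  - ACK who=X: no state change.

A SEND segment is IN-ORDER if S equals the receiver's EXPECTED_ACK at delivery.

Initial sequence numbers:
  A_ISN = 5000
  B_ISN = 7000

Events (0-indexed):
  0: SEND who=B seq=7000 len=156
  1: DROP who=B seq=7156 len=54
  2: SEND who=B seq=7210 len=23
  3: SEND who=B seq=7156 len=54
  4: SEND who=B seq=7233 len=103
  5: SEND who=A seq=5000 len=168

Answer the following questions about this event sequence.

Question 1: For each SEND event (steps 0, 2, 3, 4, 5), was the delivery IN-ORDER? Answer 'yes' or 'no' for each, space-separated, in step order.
Step 0: SEND seq=7000 -> in-order
Step 2: SEND seq=7210 -> out-of-order
Step 3: SEND seq=7156 -> in-order
Step 4: SEND seq=7233 -> in-order
Step 5: SEND seq=5000 -> in-order

Answer: yes no yes yes yes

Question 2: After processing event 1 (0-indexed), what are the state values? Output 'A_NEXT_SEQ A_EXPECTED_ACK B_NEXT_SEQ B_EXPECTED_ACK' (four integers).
After event 0: A_seq=5000 A_ack=7156 B_seq=7156 B_ack=5000
After event 1: A_seq=5000 A_ack=7156 B_seq=7210 B_ack=5000

5000 7156 7210 5000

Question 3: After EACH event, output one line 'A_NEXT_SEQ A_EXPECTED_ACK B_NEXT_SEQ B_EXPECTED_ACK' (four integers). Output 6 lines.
5000 7156 7156 5000
5000 7156 7210 5000
5000 7156 7233 5000
5000 7233 7233 5000
5000 7336 7336 5000
5168 7336 7336 5168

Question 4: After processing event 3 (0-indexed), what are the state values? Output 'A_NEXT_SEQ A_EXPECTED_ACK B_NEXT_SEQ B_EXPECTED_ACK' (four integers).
After event 0: A_seq=5000 A_ack=7156 B_seq=7156 B_ack=5000
After event 1: A_seq=5000 A_ack=7156 B_seq=7210 B_ack=5000
After event 2: A_seq=5000 A_ack=7156 B_seq=7233 B_ack=5000
After event 3: A_seq=5000 A_ack=7233 B_seq=7233 B_ack=5000

5000 7233 7233 5000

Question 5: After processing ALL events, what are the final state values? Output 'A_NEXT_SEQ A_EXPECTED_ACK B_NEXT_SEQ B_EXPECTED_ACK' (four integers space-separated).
After event 0: A_seq=5000 A_ack=7156 B_seq=7156 B_ack=5000
After event 1: A_seq=5000 A_ack=7156 B_seq=7210 B_ack=5000
After event 2: A_seq=5000 A_ack=7156 B_seq=7233 B_ack=5000
After event 3: A_seq=5000 A_ack=7233 B_seq=7233 B_ack=5000
After event 4: A_seq=5000 A_ack=7336 B_seq=7336 B_ack=5000
After event 5: A_seq=5168 A_ack=7336 B_seq=7336 B_ack=5168

Answer: 5168 7336 7336 5168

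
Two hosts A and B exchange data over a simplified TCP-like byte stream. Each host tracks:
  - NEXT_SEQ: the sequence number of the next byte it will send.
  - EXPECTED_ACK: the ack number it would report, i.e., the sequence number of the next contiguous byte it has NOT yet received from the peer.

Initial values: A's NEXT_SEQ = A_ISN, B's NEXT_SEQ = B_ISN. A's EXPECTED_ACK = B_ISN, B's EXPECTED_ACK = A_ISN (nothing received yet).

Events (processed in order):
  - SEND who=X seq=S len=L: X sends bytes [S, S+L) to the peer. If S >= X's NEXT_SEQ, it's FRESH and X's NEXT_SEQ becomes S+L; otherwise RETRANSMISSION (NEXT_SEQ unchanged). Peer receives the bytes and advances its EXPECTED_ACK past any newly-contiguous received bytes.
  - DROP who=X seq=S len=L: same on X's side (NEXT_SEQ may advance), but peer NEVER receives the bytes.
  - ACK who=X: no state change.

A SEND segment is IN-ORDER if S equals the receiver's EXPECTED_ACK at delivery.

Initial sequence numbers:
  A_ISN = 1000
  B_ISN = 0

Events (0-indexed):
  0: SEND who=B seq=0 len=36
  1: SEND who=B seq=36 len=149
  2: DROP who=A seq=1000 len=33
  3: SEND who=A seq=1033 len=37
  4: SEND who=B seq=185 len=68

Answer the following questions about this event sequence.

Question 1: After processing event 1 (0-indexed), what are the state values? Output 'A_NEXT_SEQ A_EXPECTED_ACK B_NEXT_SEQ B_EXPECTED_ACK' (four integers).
After event 0: A_seq=1000 A_ack=36 B_seq=36 B_ack=1000
After event 1: A_seq=1000 A_ack=185 B_seq=185 B_ack=1000

1000 185 185 1000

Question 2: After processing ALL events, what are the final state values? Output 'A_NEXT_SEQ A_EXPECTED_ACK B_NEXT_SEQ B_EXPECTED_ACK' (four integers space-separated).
After event 0: A_seq=1000 A_ack=36 B_seq=36 B_ack=1000
After event 1: A_seq=1000 A_ack=185 B_seq=185 B_ack=1000
After event 2: A_seq=1033 A_ack=185 B_seq=185 B_ack=1000
After event 3: A_seq=1070 A_ack=185 B_seq=185 B_ack=1000
After event 4: A_seq=1070 A_ack=253 B_seq=253 B_ack=1000

Answer: 1070 253 253 1000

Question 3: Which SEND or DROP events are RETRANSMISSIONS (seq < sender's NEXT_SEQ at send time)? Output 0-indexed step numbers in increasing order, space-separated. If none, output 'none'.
Step 0: SEND seq=0 -> fresh
Step 1: SEND seq=36 -> fresh
Step 2: DROP seq=1000 -> fresh
Step 3: SEND seq=1033 -> fresh
Step 4: SEND seq=185 -> fresh

Answer: none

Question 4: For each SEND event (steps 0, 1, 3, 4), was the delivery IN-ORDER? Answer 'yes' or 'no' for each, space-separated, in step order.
Answer: yes yes no yes

Derivation:
Step 0: SEND seq=0 -> in-order
Step 1: SEND seq=36 -> in-order
Step 3: SEND seq=1033 -> out-of-order
Step 4: SEND seq=185 -> in-order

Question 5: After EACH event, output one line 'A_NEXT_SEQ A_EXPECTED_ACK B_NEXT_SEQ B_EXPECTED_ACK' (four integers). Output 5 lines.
1000 36 36 1000
1000 185 185 1000
1033 185 185 1000
1070 185 185 1000
1070 253 253 1000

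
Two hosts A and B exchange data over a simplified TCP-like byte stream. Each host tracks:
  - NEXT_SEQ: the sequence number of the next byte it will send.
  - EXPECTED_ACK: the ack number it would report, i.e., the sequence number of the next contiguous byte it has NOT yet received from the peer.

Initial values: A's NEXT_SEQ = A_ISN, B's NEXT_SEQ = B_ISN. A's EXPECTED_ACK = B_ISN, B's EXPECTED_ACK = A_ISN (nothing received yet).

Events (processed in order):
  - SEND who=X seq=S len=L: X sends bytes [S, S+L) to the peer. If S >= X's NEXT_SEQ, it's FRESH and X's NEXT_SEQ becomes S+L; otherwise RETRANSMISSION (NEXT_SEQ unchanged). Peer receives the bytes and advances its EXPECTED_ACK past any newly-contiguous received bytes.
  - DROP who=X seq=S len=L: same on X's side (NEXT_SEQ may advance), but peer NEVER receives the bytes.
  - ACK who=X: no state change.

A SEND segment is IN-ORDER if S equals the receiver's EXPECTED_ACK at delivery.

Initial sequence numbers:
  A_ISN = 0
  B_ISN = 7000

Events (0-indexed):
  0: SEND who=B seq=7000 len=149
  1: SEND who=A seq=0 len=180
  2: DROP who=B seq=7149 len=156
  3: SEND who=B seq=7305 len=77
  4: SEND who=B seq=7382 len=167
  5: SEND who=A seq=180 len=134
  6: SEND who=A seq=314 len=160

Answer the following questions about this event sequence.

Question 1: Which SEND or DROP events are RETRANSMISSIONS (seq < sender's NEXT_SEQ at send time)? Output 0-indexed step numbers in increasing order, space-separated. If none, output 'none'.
Answer: none

Derivation:
Step 0: SEND seq=7000 -> fresh
Step 1: SEND seq=0 -> fresh
Step 2: DROP seq=7149 -> fresh
Step 3: SEND seq=7305 -> fresh
Step 4: SEND seq=7382 -> fresh
Step 5: SEND seq=180 -> fresh
Step 6: SEND seq=314 -> fresh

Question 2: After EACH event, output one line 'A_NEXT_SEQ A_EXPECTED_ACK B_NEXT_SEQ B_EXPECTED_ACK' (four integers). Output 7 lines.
0 7149 7149 0
180 7149 7149 180
180 7149 7305 180
180 7149 7382 180
180 7149 7549 180
314 7149 7549 314
474 7149 7549 474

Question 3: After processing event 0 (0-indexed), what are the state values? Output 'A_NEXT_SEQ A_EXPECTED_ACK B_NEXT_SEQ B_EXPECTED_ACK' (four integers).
After event 0: A_seq=0 A_ack=7149 B_seq=7149 B_ack=0

0 7149 7149 0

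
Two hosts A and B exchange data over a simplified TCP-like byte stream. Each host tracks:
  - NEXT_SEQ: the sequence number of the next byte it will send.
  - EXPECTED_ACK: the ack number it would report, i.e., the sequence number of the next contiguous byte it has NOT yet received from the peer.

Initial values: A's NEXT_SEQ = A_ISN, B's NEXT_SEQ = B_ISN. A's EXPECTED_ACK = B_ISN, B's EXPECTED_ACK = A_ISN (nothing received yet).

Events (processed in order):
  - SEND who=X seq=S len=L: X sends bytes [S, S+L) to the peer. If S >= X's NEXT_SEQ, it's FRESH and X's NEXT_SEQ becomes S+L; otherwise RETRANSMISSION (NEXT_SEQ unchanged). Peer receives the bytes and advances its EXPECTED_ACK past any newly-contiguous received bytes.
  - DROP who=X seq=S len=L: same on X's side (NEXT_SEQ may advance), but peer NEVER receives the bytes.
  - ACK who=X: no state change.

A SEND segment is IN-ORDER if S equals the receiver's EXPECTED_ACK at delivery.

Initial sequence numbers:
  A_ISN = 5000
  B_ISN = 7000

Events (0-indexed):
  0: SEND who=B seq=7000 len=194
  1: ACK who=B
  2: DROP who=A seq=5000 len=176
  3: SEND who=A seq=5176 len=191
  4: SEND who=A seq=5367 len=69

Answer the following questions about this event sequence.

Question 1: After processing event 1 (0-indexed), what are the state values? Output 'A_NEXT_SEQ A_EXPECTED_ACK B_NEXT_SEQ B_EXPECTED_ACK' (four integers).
After event 0: A_seq=5000 A_ack=7194 B_seq=7194 B_ack=5000
After event 1: A_seq=5000 A_ack=7194 B_seq=7194 B_ack=5000

5000 7194 7194 5000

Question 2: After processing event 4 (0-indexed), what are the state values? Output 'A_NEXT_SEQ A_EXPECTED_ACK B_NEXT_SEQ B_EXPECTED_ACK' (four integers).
After event 0: A_seq=5000 A_ack=7194 B_seq=7194 B_ack=5000
After event 1: A_seq=5000 A_ack=7194 B_seq=7194 B_ack=5000
After event 2: A_seq=5176 A_ack=7194 B_seq=7194 B_ack=5000
After event 3: A_seq=5367 A_ack=7194 B_seq=7194 B_ack=5000
After event 4: A_seq=5436 A_ack=7194 B_seq=7194 B_ack=5000

5436 7194 7194 5000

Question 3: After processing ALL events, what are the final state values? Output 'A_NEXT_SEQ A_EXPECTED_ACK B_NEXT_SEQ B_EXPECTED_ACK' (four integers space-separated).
Answer: 5436 7194 7194 5000

Derivation:
After event 0: A_seq=5000 A_ack=7194 B_seq=7194 B_ack=5000
After event 1: A_seq=5000 A_ack=7194 B_seq=7194 B_ack=5000
After event 2: A_seq=5176 A_ack=7194 B_seq=7194 B_ack=5000
After event 3: A_seq=5367 A_ack=7194 B_seq=7194 B_ack=5000
After event 4: A_seq=5436 A_ack=7194 B_seq=7194 B_ack=5000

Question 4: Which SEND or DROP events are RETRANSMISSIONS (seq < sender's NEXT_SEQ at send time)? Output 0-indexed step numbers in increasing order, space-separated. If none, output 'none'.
Step 0: SEND seq=7000 -> fresh
Step 2: DROP seq=5000 -> fresh
Step 3: SEND seq=5176 -> fresh
Step 4: SEND seq=5367 -> fresh

Answer: none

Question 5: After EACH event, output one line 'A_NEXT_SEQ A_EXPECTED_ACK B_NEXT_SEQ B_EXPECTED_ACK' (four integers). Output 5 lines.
5000 7194 7194 5000
5000 7194 7194 5000
5176 7194 7194 5000
5367 7194 7194 5000
5436 7194 7194 5000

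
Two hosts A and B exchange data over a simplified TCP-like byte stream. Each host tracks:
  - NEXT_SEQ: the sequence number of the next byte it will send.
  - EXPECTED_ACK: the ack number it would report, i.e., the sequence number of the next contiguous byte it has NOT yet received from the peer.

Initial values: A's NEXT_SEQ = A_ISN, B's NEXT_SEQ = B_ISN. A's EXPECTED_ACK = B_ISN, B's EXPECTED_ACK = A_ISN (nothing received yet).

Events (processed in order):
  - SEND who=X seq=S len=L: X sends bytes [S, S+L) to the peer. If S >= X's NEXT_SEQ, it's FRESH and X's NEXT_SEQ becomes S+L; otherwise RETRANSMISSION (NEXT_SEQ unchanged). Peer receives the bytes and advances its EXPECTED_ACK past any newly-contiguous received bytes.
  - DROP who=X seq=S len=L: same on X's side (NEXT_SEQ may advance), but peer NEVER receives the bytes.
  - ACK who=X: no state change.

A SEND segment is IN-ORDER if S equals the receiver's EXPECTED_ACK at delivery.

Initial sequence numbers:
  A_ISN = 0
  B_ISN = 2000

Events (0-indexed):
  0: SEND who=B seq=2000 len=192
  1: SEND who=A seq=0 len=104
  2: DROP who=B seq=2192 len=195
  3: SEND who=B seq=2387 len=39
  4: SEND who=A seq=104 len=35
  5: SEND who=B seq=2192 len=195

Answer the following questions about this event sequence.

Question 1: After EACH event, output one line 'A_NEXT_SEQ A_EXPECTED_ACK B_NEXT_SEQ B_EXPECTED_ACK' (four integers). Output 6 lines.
0 2192 2192 0
104 2192 2192 104
104 2192 2387 104
104 2192 2426 104
139 2192 2426 139
139 2426 2426 139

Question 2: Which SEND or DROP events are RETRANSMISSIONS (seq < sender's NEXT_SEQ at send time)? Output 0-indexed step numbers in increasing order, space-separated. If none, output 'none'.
Answer: 5

Derivation:
Step 0: SEND seq=2000 -> fresh
Step 1: SEND seq=0 -> fresh
Step 2: DROP seq=2192 -> fresh
Step 3: SEND seq=2387 -> fresh
Step 4: SEND seq=104 -> fresh
Step 5: SEND seq=2192 -> retransmit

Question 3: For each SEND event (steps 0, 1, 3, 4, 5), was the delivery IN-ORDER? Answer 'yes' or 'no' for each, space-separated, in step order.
Answer: yes yes no yes yes

Derivation:
Step 0: SEND seq=2000 -> in-order
Step 1: SEND seq=0 -> in-order
Step 3: SEND seq=2387 -> out-of-order
Step 4: SEND seq=104 -> in-order
Step 5: SEND seq=2192 -> in-order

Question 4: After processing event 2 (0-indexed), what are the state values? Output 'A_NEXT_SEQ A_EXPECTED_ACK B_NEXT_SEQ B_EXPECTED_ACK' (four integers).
After event 0: A_seq=0 A_ack=2192 B_seq=2192 B_ack=0
After event 1: A_seq=104 A_ack=2192 B_seq=2192 B_ack=104
After event 2: A_seq=104 A_ack=2192 B_seq=2387 B_ack=104

104 2192 2387 104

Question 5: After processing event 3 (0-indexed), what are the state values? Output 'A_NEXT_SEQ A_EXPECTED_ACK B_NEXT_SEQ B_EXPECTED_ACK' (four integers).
After event 0: A_seq=0 A_ack=2192 B_seq=2192 B_ack=0
After event 1: A_seq=104 A_ack=2192 B_seq=2192 B_ack=104
After event 2: A_seq=104 A_ack=2192 B_seq=2387 B_ack=104
After event 3: A_seq=104 A_ack=2192 B_seq=2426 B_ack=104

104 2192 2426 104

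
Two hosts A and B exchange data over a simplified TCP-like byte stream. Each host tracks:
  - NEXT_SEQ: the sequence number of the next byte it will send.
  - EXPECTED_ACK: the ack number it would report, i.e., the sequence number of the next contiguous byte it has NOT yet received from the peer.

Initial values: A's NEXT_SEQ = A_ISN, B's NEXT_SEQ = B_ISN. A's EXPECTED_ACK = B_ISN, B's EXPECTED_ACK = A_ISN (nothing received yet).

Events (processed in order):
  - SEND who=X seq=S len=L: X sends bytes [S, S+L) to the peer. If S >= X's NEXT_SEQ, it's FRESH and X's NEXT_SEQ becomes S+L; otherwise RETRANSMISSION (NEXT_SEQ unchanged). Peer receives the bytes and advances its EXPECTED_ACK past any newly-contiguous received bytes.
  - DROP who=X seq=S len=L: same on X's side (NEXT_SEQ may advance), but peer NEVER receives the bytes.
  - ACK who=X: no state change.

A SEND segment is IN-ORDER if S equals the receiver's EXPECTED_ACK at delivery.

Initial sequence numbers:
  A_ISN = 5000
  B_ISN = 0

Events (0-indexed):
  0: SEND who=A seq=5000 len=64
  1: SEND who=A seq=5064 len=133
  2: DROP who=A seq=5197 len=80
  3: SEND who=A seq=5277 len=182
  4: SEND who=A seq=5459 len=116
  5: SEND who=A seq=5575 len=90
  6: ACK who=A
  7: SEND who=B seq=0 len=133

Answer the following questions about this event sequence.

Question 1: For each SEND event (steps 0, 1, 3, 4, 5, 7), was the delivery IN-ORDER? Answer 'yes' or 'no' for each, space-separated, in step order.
Answer: yes yes no no no yes

Derivation:
Step 0: SEND seq=5000 -> in-order
Step 1: SEND seq=5064 -> in-order
Step 3: SEND seq=5277 -> out-of-order
Step 4: SEND seq=5459 -> out-of-order
Step 5: SEND seq=5575 -> out-of-order
Step 7: SEND seq=0 -> in-order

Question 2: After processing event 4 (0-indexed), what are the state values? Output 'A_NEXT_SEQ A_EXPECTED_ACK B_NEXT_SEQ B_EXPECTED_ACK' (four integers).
After event 0: A_seq=5064 A_ack=0 B_seq=0 B_ack=5064
After event 1: A_seq=5197 A_ack=0 B_seq=0 B_ack=5197
After event 2: A_seq=5277 A_ack=0 B_seq=0 B_ack=5197
After event 3: A_seq=5459 A_ack=0 B_seq=0 B_ack=5197
After event 4: A_seq=5575 A_ack=0 B_seq=0 B_ack=5197

5575 0 0 5197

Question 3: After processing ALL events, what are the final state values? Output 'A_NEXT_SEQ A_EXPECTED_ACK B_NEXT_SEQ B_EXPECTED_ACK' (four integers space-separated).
Answer: 5665 133 133 5197

Derivation:
After event 0: A_seq=5064 A_ack=0 B_seq=0 B_ack=5064
After event 1: A_seq=5197 A_ack=0 B_seq=0 B_ack=5197
After event 2: A_seq=5277 A_ack=0 B_seq=0 B_ack=5197
After event 3: A_seq=5459 A_ack=0 B_seq=0 B_ack=5197
After event 4: A_seq=5575 A_ack=0 B_seq=0 B_ack=5197
After event 5: A_seq=5665 A_ack=0 B_seq=0 B_ack=5197
After event 6: A_seq=5665 A_ack=0 B_seq=0 B_ack=5197
After event 7: A_seq=5665 A_ack=133 B_seq=133 B_ack=5197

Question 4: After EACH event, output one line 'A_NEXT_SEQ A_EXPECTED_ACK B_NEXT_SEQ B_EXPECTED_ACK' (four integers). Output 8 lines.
5064 0 0 5064
5197 0 0 5197
5277 0 0 5197
5459 0 0 5197
5575 0 0 5197
5665 0 0 5197
5665 0 0 5197
5665 133 133 5197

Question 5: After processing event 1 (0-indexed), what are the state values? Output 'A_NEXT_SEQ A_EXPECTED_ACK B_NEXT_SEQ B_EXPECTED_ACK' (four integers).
After event 0: A_seq=5064 A_ack=0 B_seq=0 B_ack=5064
After event 1: A_seq=5197 A_ack=0 B_seq=0 B_ack=5197

5197 0 0 5197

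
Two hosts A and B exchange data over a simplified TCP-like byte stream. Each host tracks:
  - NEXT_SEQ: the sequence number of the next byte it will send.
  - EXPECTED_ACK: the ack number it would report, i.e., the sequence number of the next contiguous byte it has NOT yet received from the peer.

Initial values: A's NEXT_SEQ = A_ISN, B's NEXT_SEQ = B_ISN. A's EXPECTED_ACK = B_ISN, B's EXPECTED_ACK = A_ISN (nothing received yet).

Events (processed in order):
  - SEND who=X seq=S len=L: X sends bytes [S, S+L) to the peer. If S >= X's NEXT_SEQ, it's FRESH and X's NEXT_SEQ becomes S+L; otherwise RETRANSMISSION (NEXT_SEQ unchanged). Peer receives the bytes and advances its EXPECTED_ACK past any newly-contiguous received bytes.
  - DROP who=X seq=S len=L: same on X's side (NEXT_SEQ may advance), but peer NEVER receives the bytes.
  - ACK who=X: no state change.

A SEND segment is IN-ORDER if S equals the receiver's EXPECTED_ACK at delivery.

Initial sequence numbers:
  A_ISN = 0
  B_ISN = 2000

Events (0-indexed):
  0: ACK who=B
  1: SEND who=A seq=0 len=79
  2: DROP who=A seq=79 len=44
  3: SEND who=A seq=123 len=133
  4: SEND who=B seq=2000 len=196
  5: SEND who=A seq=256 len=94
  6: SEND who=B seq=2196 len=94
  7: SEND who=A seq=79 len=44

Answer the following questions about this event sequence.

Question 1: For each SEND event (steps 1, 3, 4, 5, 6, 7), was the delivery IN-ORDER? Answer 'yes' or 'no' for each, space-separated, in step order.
Step 1: SEND seq=0 -> in-order
Step 3: SEND seq=123 -> out-of-order
Step 4: SEND seq=2000 -> in-order
Step 5: SEND seq=256 -> out-of-order
Step 6: SEND seq=2196 -> in-order
Step 7: SEND seq=79 -> in-order

Answer: yes no yes no yes yes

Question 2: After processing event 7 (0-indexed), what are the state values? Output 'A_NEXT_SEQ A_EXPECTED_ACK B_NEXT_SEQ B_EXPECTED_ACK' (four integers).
After event 0: A_seq=0 A_ack=2000 B_seq=2000 B_ack=0
After event 1: A_seq=79 A_ack=2000 B_seq=2000 B_ack=79
After event 2: A_seq=123 A_ack=2000 B_seq=2000 B_ack=79
After event 3: A_seq=256 A_ack=2000 B_seq=2000 B_ack=79
After event 4: A_seq=256 A_ack=2196 B_seq=2196 B_ack=79
After event 5: A_seq=350 A_ack=2196 B_seq=2196 B_ack=79
After event 6: A_seq=350 A_ack=2290 B_seq=2290 B_ack=79
After event 7: A_seq=350 A_ack=2290 B_seq=2290 B_ack=350

350 2290 2290 350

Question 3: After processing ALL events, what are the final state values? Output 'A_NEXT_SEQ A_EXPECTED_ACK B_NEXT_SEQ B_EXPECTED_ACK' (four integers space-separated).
After event 0: A_seq=0 A_ack=2000 B_seq=2000 B_ack=0
After event 1: A_seq=79 A_ack=2000 B_seq=2000 B_ack=79
After event 2: A_seq=123 A_ack=2000 B_seq=2000 B_ack=79
After event 3: A_seq=256 A_ack=2000 B_seq=2000 B_ack=79
After event 4: A_seq=256 A_ack=2196 B_seq=2196 B_ack=79
After event 5: A_seq=350 A_ack=2196 B_seq=2196 B_ack=79
After event 6: A_seq=350 A_ack=2290 B_seq=2290 B_ack=79
After event 7: A_seq=350 A_ack=2290 B_seq=2290 B_ack=350

Answer: 350 2290 2290 350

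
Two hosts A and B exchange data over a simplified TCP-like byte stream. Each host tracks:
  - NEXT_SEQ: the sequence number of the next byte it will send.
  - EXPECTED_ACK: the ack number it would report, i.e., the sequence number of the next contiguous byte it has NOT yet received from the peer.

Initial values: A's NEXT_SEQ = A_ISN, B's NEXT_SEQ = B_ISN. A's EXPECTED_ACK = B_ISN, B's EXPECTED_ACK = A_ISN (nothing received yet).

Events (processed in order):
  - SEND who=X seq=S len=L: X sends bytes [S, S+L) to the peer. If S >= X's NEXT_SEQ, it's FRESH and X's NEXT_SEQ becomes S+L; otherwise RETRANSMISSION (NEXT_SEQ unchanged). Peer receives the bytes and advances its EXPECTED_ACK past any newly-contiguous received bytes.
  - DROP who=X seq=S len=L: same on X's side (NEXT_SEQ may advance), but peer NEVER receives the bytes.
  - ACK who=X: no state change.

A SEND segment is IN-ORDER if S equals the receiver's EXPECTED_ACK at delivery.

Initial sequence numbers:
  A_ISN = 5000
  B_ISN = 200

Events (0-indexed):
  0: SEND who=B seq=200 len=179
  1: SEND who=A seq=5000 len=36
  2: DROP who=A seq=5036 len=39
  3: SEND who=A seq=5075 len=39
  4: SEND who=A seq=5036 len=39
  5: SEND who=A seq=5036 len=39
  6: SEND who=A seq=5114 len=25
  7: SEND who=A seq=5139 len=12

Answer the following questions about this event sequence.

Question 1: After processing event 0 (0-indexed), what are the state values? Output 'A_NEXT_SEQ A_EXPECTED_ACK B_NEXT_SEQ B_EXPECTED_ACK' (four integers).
After event 0: A_seq=5000 A_ack=379 B_seq=379 B_ack=5000

5000 379 379 5000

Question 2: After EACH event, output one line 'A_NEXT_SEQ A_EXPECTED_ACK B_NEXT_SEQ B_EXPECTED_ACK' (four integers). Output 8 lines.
5000 379 379 5000
5036 379 379 5036
5075 379 379 5036
5114 379 379 5036
5114 379 379 5114
5114 379 379 5114
5139 379 379 5139
5151 379 379 5151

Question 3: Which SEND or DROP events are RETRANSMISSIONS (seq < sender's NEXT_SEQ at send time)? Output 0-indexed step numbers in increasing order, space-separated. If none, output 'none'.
Answer: 4 5

Derivation:
Step 0: SEND seq=200 -> fresh
Step 1: SEND seq=5000 -> fresh
Step 2: DROP seq=5036 -> fresh
Step 3: SEND seq=5075 -> fresh
Step 4: SEND seq=5036 -> retransmit
Step 5: SEND seq=5036 -> retransmit
Step 6: SEND seq=5114 -> fresh
Step 7: SEND seq=5139 -> fresh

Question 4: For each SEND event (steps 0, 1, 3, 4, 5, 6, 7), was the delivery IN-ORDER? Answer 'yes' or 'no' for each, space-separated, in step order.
Step 0: SEND seq=200 -> in-order
Step 1: SEND seq=5000 -> in-order
Step 3: SEND seq=5075 -> out-of-order
Step 4: SEND seq=5036 -> in-order
Step 5: SEND seq=5036 -> out-of-order
Step 6: SEND seq=5114 -> in-order
Step 7: SEND seq=5139 -> in-order

Answer: yes yes no yes no yes yes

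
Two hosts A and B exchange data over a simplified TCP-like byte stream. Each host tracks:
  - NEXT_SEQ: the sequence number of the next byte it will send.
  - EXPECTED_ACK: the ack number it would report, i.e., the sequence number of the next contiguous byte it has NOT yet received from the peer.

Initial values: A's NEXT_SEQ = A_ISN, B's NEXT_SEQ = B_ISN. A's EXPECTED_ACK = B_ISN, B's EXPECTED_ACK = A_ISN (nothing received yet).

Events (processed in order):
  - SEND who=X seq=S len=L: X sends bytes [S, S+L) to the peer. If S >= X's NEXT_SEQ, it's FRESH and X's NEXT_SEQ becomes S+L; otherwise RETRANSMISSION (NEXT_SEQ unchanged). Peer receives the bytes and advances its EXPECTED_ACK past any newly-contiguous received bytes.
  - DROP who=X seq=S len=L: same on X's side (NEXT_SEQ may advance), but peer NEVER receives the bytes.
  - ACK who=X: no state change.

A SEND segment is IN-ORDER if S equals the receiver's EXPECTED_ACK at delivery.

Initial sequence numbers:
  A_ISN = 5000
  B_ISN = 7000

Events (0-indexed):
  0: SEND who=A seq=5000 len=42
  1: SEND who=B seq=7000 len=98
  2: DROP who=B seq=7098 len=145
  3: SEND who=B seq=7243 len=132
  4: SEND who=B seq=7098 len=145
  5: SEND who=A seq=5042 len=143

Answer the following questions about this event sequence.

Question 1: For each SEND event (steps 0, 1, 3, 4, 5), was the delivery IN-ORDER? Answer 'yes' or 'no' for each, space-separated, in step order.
Answer: yes yes no yes yes

Derivation:
Step 0: SEND seq=5000 -> in-order
Step 1: SEND seq=7000 -> in-order
Step 3: SEND seq=7243 -> out-of-order
Step 4: SEND seq=7098 -> in-order
Step 5: SEND seq=5042 -> in-order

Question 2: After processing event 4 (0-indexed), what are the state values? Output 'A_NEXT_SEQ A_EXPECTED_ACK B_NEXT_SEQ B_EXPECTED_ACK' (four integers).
After event 0: A_seq=5042 A_ack=7000 B_seq=7000 B_ack=5042
After event 1: A_seq=5042 A_ack=7098 B_seq=7098 B_ack=5042
After event 2: A_seq=5042 A_ack=7098 B_seq=7243 B_ack=5042
After event 3: A_seq=5042 A_ack=7098 B_seq=7375 B_ack=5042
After event 4: A_seq=5042 A_ack=7375 B_seq=7375 B_ack=5042

5042 7375 7375 5042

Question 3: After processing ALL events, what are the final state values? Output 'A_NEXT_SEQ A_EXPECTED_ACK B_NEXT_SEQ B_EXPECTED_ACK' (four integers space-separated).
After event 0: A_seq=5042 A_ack=7000 B_seq=7000 B_ack=5042
After event 1: A_seq=5042 A_ack=7098 B_seq=7098 B_ack=5042
After event 2: A_seq=5042 A_ack=7098 B_seq=7243 B_ack=5042
After event 3: A_seq=5042 A_ack=7098 B_seq=7375 B_ack=5042
After event 4: A_seq=5042 A_ack=7375 B_seq=7375 B_ack=5042
After event 5: A_seq=5185 A_ack=7375 B_seq=7375 B_ack=5185

Answer: 5185 7375 7375 5185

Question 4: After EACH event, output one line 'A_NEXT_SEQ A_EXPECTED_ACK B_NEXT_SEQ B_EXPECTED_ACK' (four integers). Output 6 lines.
5042 7000 7000 5042
5042 7098 7098 5042
5042 7098 7243 5042
5042 7098 7375 5042
5042 7375 7375 5042
5185 7375 7375 5185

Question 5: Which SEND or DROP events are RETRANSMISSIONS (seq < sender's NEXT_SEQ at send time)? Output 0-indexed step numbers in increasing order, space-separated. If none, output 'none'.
Answer: 4

Derivation:
Step 0: SEND seq=5000 -> fresh
Step 1: SEND seq=7000 -> fresh
Step 2: DROP seq=7098 -> fresh
Step 3: SEND seq=7243 -> fresh
Step 4: SEND seq=7098 -> retransmit
Step 5: SEND seq=5042 -> fresh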